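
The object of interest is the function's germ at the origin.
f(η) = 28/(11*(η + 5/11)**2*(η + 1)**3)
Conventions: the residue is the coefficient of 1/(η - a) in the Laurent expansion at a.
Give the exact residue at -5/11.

The residue is -9317/108.

At the order-2 pole -5/11 set g(η) = (η - (-5/11))^2*f(η) = 28/(11*(η + 1)**3).
Order-2 pole: residue = g'(a); g'(-5/11) = -9317/108, so the residue is -9317/108.


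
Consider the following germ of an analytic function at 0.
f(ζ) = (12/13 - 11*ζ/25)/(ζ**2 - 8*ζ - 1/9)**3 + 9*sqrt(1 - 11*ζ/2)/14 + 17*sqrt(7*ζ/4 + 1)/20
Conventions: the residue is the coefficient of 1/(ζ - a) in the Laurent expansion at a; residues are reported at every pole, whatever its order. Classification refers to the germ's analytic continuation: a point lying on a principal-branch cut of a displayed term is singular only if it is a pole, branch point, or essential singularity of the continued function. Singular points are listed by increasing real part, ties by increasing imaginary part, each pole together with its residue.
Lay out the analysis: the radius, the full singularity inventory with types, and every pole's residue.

Radius of convergence at 0: -4 + (1/3)*sqrt(145).
At -4/7: an algebraic (square-root) branch point.
At 4 - (1/3)*sqrt(145): a pole of order 3; residue (12393/990803125)*sqrt(145).
At 2/11: an algebraic (square-root) branch point.
At 4 + (1/3)*sqrt(145): a pole of order 3; residue -(12393/990803125)*sqrt(145).

Denominator factor (ζ**2 - 8*ζ - 1/9)^3: discriminant 580/9, real irrational roots 4 + (1/3)*sqrt(145) and 4 - (1/3)*sqrt(145); poles of order 3, moduli 4 + (1/3)*sqrt(145) and -4 + (1/3)*sqrt(145).
Branch term (17/20)*sqrt(1 - ζ/(-4/7)): its argument vanishes at ζ = -4/7, a square-root branch point, modulus 4/7.
Branch term (9/14)*sqrt(1 - ζ/(2/11)): its argument vanishes at ζ = 2/11, a square-root branch point, modulus 2/11.
The radius of convergence is the smallest modulus among the singular points: -4 + (1/3)*sqrt(145).
The branch terms are analytic at 4 - (1/3)*sqrt(145) and contribute nothing to the residue; only the rational part matters.
The factor ζ**2 - 8*ζ - 1/9 splits as (ζ - a)(ζ - a') with a = 4 - (1/3)*sqrt(145), a' = 4 + (1/3)*sqrt(145). At the order-3 pole a set g(ζ) = (ζ - a)^3*(rational part) = [12/13 - 11*ζ/25] / (ζ - a')^3.
Order-3 pole: residue = g''(a)/2; g''(4 - (1/3)*sqrt(145)) = (24786/990803125)*sqrt(145), so the residue is (12393/990803125)*sqrt(145).
The branch terms are analytic at 4 + (1/3)*sqrt(145) and contribute nothing to the residue; only the rational part matters.
The factor ζ**2 - 8*ζ - 1/9 splits as (ζ - a)(ζ - a') with a = 4 + (1/3)*sqrt(145), a' = 4 - (1/3)*sqrt(145). At the order-3 pole a set g(ζ) = (ζ - a)^3*(rational part) = [12/13 - 11*ζ/25] / (ζ - a')^3.
Order-3 pole: residue = g''(a)/2; g''(4 + (1/3)*sqrt(145)) = -(24786/990803125)*sqrt(145), so the residue is -(12393/990803125)*sqrt(145).
List the singular points by increasing real part (a conjugate pair: the negative imaginary part first).


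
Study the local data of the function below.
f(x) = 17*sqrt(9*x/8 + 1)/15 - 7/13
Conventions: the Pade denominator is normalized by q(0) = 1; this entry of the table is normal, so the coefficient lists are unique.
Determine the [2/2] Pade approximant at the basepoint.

The Pade approximant has numerator coefficients [116/195, 237/208, 675/1664]; denominator coefficients [1, 27/32, 81/1024].

Taylor coefficients needed (expand at 0): a_0 = 116/195, a_1 = 51/80, a_2 = -459/2560, a_3 = 4131/40960, a_4 = -37179/524288.
Write the denominator as Q(x) = 1 + q1*x + q2*x^2. Requiring Q*f - P = O(x^5) with deg P <= 2 kills the coefficients of x^3..x^4 in Q*f:
  x^3: a_3 + q1*a_2 + q2*a_1 = 0, i.e. 4131/40960 + (-459/2560)*q1 + (51/80)*q2 = 0.
  x^4: a_4 + q1*a_3 + q2*a_2 = 0, i.e. -37179/524288 + (4131/40960)*q1 + (-459/2560)*q2 = 0.
Solving this linear system: q1 = 27/32, q2 = 81/1024.
The numerator is Q*f truncated at degree 2: P0 = a_0 = 116/195; P1 = a_1 + q1*a_0 = 237/208; P2 = a_2 + q1*a_1 + q2*a_0 = 675/1664.


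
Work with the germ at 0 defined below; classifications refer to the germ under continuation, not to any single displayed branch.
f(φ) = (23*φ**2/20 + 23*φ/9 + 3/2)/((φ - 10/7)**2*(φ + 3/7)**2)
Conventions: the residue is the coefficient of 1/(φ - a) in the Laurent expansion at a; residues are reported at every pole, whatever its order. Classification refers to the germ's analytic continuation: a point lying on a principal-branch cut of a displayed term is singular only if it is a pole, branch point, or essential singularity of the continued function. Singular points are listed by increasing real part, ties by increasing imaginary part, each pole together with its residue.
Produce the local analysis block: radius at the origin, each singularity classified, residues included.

Denominator factor (φ - 10/7)^2: pole of order 2 at 10/7, modulus 10/7.
Denominator factor (φ + 3/7)^2: pole of order 2 at -3/7, modulus 3/7.
The radius of convergence is the smallest modulus among the singular points: 3/7.
At the order-2 pole -3/7 set g(φ) = (φ - (-3/7))^2*f(φ) = (23*φ**2/20 + 23*φ/9 + 3/2)/(φ - 10/7)**2.
Order-2 pole: residue = g'(a); g'(-3/7) = 12803/19773, so the residue is 12803/19773.
At the order-2 pole 10/7 set g(φ) = (φ - (10/7))^2*f(φ) = (23*φ**2/20 + 23*φ/9 + 3/2)/(φ + 3/7)**2.
Order-2 pole: residue = g'(a); g'(10/7) = -12803/19773, so the residue is -12803/19773.
List the singular points by increasing real part (a conjugate pair: the negative imaginary part first).

Radius of convergence at 0: 3/7.
At -3/7: a pole of order 2; residue 12803/19773.
At 10/7: a pole of order 2; residue -12803/19773.


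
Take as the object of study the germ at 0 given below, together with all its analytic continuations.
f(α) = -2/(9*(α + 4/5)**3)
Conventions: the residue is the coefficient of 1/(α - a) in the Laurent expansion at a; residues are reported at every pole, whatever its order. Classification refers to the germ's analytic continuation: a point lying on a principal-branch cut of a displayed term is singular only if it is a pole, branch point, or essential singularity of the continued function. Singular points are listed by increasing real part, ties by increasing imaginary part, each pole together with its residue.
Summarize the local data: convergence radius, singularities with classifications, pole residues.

Radius of convergence at 0: 4/5.
At -4/5: a pole of order 3; residue 0.

Denominator factor (α + 4/5)^3: pole of order 3 at -4/5, modulus 4/5.
The radius of convergence is the smallest modulus among the singular points: 4/5.
At the order-3 pole -4/5 set g(α) = (α - (-4/5))^3*f(α) = -2/9.
Order-3 pole: residue = g''(a)/2; g''(-4/5) = 0, so the residue is 0.


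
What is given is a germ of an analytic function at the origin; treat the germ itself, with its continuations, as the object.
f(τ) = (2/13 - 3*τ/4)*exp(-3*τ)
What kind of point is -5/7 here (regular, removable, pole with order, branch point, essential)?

The point is a regular point.

There is no denominator, hence no pole anywhere.
The factor exp(-3*τ) is entire.
So the germ continues analytically to -5/7.


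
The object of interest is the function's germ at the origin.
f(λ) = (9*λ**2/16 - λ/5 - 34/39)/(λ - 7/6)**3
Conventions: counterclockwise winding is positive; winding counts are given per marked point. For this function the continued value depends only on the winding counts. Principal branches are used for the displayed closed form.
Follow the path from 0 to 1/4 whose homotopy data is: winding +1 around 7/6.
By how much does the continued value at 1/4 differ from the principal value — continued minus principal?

Continued minus principal equals 0.

The function is rational, hence single-valued: continuing it around any pole returns the same value, so the difference is 0.


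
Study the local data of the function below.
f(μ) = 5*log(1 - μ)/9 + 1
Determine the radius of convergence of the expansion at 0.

The radius of convergence is 1.

Branch term (5/9)*log(1 - μ/(1)): its argument vanishes at μ = 1, a logarithmic branch point, modulus 1.
The radius of convergence is the smallest modulus among the singular points: 1.


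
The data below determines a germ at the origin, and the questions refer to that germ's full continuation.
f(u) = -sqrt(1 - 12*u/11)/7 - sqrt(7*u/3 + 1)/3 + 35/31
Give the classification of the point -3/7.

The point is an algebraic (square-root) branch point.

The term (-1/3)*sqrt(1 - u/(-3/7)) has argument 1 - -3/7/(-3/7) = 0 at -3/7: a square-root (algebraic, two-sheeted) branch point; the remaining terms are analytic or single-valued there.


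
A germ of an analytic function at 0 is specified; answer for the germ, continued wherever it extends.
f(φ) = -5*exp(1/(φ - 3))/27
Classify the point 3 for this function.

The point is an essential singularity.

The exponent 1/(φ - (3)) has a pole at 3, so exp(1/(φ - (3))) takes every nonzero value near it: an essential singularity (not a pole of any order).


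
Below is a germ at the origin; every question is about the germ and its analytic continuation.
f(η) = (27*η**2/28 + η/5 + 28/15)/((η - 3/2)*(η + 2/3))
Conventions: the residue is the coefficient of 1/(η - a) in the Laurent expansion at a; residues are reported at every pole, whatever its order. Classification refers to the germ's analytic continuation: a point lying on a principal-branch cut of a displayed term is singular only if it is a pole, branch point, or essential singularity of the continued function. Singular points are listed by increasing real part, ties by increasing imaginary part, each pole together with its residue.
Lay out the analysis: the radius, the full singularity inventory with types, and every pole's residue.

Radius of convergence at 0: 2/3.
At -2/3: a pole of order 1; residue -454/455.
At 3/2: a pole of order 1; residue 1457/728.

Denominator factor (η - 3/2): pole of order 1 at 3/2, modulus 3/2.
Denominator factor (η + 2/3): pole of order 1 at -2/3, modulus 2/3.
The radius of convergence is the smallest modulus among the singular points: 2/3.
At the order-1 pole -2/3 set g(η) = (η - (-2/3))*f(η) = (27*η**2/28 + η/5 + 28/15)/(η - 3/2).
Simple pole: residue = g(a) at a = -2/3, which is -454/455.
At the order-1 pole 3/2 set g(η) = (η - (3/2))*f(η) = (27*η**2/28 + η/5 + 28/15)/(η + 2/3).
Simple pole: residue = g(a) at a = 3/2, which is 1457/728.
List the singular points by increasing real part (a conjugate pair: the negative imaginary part first).


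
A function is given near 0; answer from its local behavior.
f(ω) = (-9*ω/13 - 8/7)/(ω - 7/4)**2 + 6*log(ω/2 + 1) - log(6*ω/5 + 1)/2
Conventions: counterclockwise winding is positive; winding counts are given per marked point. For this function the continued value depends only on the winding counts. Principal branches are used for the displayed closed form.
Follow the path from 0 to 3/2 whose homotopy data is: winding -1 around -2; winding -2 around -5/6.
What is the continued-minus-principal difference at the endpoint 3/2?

The rational part is single-valued and drops out of the difference; each branch term changes only by its own monodromy.
(6)*log(1 - ω/(-2)): each positive loop around -2 adds 2*pi*i to the log, so winding -1 contributes (6)*(-1)*2*pi*i = -(12)*pi*i.
(-1/2)*log(1 - ω/(-5/6)): each positive loop around -5/6 adds 2*pi*i to the log, so winding -2 contributes (-1/2)*(-2)*2*pi*i = (2)*pi*i.
Summing the contributions at ω = 3/2 gives -(10)*pi*i.

Continued minus principal equals -(10)*pi*i.


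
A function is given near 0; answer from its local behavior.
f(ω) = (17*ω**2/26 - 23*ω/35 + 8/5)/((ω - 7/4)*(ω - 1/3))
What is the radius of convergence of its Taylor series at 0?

Denominator factor (ω - 1/3): pole of order 1 at 1/3, modulus 1/3.
Denominator factor (ω - 7/4): pole of order 1 at 7/4, modulus 7/4.
The radius of convergence is the smallest modulus among the singular points: 1/3.

The radius of convergence is 1/3.


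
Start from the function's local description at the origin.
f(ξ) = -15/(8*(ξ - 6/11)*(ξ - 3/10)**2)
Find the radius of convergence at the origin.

The radius of convergence is 3/10.

Denominator factor (ξ - 6/11): pole of order 1 at 6/11, modulus 6/11.
Denominator factor (ξ - 3/10)^2: pole of order 2 at 3/10, modulus 3/10.
The radius of convergence is the smallest modulus among the singular points: 3/10.


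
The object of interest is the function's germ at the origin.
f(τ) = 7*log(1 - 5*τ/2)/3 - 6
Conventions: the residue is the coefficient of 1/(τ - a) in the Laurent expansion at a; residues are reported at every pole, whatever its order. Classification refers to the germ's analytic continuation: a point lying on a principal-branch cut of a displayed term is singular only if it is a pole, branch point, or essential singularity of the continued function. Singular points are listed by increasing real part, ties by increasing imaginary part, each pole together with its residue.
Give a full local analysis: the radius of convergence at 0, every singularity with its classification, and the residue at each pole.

Radius of convergence at 0: 2/5.
At 2/5: a logarithmic branch point.

Branch term (7/3)*log(1 - τ/(2/5)): its argument vanishes at τ = 2/5, a logarithmic branch point, modulus 2/5.
The radius of convergence is the smallest modulus among the singular points: 2/5.


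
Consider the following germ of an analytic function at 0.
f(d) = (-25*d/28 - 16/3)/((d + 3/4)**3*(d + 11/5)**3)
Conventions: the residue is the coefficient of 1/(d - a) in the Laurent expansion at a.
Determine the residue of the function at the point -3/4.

At the order-3 pole -3/4 set g(d) = (d - (-3/4))^3*f(d) = (-25*d/28 - 16/3)/(d + 11/5)**3.
Order-3 pole: residue = g''(a)/2; g''(-3/4) = -1079600000/143578043, so the residue is -539800000/143578043.

The residue is -539800000/143578043.


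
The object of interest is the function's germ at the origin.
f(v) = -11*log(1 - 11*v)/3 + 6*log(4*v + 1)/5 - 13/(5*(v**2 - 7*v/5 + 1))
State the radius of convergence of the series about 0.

The radius of convergence is 1/11.

Denominator factor (v**2 - 7*v/5 + 1): discriminant -51/25, complex-conjugate roots (7/10) + ((1/10)*sqrt(51))*i and (7/10) - ((1/10)*sqrt(51))*i; poles of order 1, moduli 1 and 1.
Branch term (-11/3)*log(1 - v/(1/11)): its argument vanishes at v = 1/11, a logarithmic branch point, modulus 1/11.
Branch term (6/5)*log(1 - v/(-1/4)): its argument vanishes at v = -1/4, a logarithmic branch point, modulus 1/4.
The radius of convergence is the smallest modulus among the singular points: 1/11.


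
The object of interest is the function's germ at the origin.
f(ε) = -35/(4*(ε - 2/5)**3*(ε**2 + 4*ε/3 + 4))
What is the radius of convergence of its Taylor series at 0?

Denominator factor (ε**2 + 4*ε/3 + 4): discriminant -128/9, complex-conjugate roots (-2/3) + ((4/3)*sqrt(2))*i and (-2/3) - ((4/3)*sqrt(2))*i; poles of order 1, moduli 2 and 2.
Denominator factor (ε - 2/5)^3: pole of order 3 at 2/5, modulus 2/5.
The radius of convergence is the smallest modulus among the singular points: 2/5.

The radius of convergence is 2/5.


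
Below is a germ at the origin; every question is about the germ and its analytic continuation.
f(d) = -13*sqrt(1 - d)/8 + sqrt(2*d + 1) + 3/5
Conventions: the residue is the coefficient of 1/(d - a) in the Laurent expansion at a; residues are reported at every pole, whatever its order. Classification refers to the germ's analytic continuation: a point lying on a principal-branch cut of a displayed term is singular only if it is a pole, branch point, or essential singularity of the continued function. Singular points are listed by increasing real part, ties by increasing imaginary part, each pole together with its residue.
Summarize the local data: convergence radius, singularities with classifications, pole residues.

Branch term (-13/8)*sqrt(1 - d/(1)): its argument vanishes at d = 1, a square-root branch point, modulus 1.
Branch term (1)*sqrt(1 - d/(-1/2)): its argument vanishes at d = -1/2, a square-root branch point, modulus 1/2.
The radius of convergence is the smallest modulus among the singular points: 1/2.
List the singular points by increasing real part (a conjugate pair: the negative imaginary part first).

Radius of convergence at 0: 1/2.
At -1/2: an algebraic (square-root) branch point.
At 1: an algebraic (square-root) branch point.


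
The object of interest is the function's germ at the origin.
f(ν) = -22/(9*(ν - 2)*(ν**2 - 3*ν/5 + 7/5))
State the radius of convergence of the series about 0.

Denominator factor (ν**2 - 3*ν/5 + 7/5): discriminant -131/25, complex-conjugate roots (3/10) + ((1/10)*sqrt(131))*i and (3/10) - ((1/10)*sqrt(131))*i; poles of order 1, moduli (1/5)*sqrt(35) and (1/5)*sqrt(35).
Denominator factor (ν - 2): pole of order 1 at 2, modulus 2.
The radius of convergence is the smallest modulus among the singular points: (1/5)*sqrt(35).

The radius of convergence is (1/5)*sqrt(35).


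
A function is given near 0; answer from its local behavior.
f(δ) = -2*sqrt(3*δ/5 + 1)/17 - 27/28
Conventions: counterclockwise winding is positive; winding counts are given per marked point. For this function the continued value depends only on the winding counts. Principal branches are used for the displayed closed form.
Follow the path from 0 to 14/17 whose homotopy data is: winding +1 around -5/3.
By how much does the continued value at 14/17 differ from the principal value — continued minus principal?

Continued minus principal equals (4/1445)*sqrt(10795).

The rational part is single-valued and drops out of the difference; each branch term changes only by its own monodromy.
(-2/17)*sqrt(1 - δ/(-5/3)): winding +1 is odd, the square root flips sign, contributing -2*(-2/17)*sqrt(1 - (14/17)/(-5/3)) = -2*(-2/17)*sqrt(127/85) = (4/1445)*sqrt(10795).
Summing the contributions at δ = 14/17 gives (4/1445)*sqrt(10795).


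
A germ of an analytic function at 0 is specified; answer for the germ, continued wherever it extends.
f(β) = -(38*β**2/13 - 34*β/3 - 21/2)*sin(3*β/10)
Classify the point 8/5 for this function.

There is no denominator, hence no pole anywhere.
The factor -sin(3*β/10) is entire.
So the germ continues analytically to 8/5.

The point is a regular point.


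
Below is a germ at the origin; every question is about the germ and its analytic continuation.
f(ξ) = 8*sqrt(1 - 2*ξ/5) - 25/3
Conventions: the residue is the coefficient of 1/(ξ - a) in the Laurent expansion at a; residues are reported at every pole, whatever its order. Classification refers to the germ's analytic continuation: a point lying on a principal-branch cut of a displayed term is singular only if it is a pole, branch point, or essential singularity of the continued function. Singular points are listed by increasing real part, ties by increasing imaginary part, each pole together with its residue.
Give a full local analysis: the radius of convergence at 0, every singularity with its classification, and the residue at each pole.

Branch term (8)*sqrt(1 - ξ/(5/2)): its argument vanishes at ξ = 5/2, a square-root branch point, modulus 5/2.
The radius of convergence is the smallest modulus among the singular points: 5/2.

Radius of convergence at 0: 5/2.
At 5/2: an algebraic (square-root) branch point.


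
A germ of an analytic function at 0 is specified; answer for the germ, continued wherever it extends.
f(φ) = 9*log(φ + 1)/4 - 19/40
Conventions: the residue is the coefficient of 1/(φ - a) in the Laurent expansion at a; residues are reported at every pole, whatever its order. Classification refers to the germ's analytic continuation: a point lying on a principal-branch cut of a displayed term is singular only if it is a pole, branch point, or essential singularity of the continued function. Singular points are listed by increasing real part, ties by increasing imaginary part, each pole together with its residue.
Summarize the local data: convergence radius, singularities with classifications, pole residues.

Radius of convergence at 0: 1.
At -1: a logarithmic branch point.

Branch term (9/4)*log(1 - φ/(-1)): its argument vanishes at φ = -1, a logarithmic branch point, modulus 1.
The radius of convergence is the smallest modulus among the singular points: 1.


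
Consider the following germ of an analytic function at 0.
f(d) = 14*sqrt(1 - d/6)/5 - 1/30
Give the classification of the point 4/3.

The point is a regular point.

There is no denominator, hence no pole anywhere.
Branch term sqrt(1 - d/(6)): argument at 4/3 is 7/9, nonzero, so 4/3 is not its branch point (a point on a principal cut is still regular for the continued germ).
So the germ continues analytically to 4/3.


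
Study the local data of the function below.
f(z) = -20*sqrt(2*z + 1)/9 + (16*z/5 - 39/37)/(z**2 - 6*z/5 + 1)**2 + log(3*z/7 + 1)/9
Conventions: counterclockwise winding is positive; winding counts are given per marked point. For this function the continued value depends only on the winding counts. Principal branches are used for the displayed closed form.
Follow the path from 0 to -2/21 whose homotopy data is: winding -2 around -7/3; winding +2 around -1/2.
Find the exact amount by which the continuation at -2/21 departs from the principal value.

Continued minus principal equals -(4/9)*pi*i.

The rational part is single-valued and drops out of the difference; each branch term changes only by its own monodromy.
(-20/9)*sqrt(1 - z/(-1/2)): winding +2 is even, the square root returns to the same sheet, contribution 0.
(1/9)*log(1 - z/(-7/3)): each positive loop around -7/3 adds 2*pi*i to the log, so winding -2 contributes (1/9)*(-2)*2*pi*i = -(4/9)*pi*i.
Summing the contributions at z = -2/21 gives -(4/9)*pi*i.


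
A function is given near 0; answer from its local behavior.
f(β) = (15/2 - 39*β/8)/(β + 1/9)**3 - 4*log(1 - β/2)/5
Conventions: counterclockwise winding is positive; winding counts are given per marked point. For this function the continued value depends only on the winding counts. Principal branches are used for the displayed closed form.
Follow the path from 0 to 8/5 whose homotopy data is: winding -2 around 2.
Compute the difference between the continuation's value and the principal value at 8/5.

Continued minus principal equals (16/5)*pi*i.

The rational part is single-valued and drops out of the difference; each branch term changes only by its own monodromy.
(-4/5)*log(1 - β/(2)): each positive loop around 2 adds 2*pi*i to the log, so winding -2 contributes (-4/5)*(-2)*2*pi*i = (16/5)*pi*i.
Summing the contributions at β = 8/5 gives (16/5)*pi*i.


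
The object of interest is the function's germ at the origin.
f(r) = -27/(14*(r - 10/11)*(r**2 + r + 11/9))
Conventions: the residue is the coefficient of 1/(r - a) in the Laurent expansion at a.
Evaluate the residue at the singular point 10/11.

At the order-1 pole 10/11 set g(r) = (r - (10/11))*f(r) = -27/(14*(r**2 + r + 11/9)).
Simple pole: residue = g(a) at a = 10/11, which is -29403/45094.

The residue is -29403/45094.


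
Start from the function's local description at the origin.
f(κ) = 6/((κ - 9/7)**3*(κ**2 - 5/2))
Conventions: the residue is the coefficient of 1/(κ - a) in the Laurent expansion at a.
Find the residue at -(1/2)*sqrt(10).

The factor κ**2 - 5/2 splits as (κ - a)(κ - a') with a = -(1/2)*sqrt(10), a' = (1/2)*sqrt(10). At the order-1 pole a set g(κ) = (κ - a)*f(κ) = [6/(κ - 9/7)**3] / (κ - a').
Simple pole: residue = g(a) at a = -(1/2)*sqrt(10), which is 21061572/571787 - (33228468/2858935)*sqrt(10).

The residue is 21061572/571787 - (33228468/2858935)*sqrt(10).


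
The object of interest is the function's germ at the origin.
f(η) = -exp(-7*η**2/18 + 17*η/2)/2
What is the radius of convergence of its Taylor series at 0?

The radius of convergence is infinite.

The factor exp(-7*η**2/18 + 17*η/2) is entire and contributes no finite singular point.
The polynomial part has no poles.
No finite singular points: the Taylor series at 0 converges everywhere.


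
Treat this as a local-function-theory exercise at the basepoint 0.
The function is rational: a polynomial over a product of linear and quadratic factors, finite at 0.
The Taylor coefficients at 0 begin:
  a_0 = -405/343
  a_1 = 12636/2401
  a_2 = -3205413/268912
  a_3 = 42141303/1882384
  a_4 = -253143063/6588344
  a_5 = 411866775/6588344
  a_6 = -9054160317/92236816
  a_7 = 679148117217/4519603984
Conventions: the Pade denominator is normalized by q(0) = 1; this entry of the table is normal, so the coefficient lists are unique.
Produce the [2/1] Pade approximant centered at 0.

The Pade approximant has numerator coefficients [-405/343, 32148657/10557197, -2407012929/1182406064]; denominator coefficients [1, 57807/30779].

Taylor coefficients needed (read off): a_0 = -405/343, a_1 = 12636/2401, a_2 = -3205413/268912, a_3 = 42141303/1882384.
Write the denominator as Q(v) = 1 + q1*v. Requiring Q*f - P = O(v^4) with deg P <= 2 kills the coefficients of v^3..v^3 in Q*f:
  v^3: a_3 + q1*a_2 = 0, i.e. 42141303/1882384 + (-3205413/268912)*q1 = 0.
Solving this linear system: q1 = 57807/30779.
The numerator is Q*f truncated at degree 2: P0 = a_0 = -405/343; P1 = a_1 + q1*a_0 = 32148657/10557197; P2 = a_2 + q1*a_1 = -2407012929/1182406064.


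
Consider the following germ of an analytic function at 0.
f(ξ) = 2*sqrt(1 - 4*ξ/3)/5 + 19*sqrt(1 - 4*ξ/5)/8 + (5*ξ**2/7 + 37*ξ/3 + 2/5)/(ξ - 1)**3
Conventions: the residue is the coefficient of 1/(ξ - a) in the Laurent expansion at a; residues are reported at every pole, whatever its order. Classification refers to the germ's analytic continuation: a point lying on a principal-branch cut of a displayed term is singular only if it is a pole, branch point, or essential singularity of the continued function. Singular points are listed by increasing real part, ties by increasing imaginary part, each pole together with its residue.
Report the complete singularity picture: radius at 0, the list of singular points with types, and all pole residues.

Denominator factor (ξ - 1)^3: pole of order 3 at 1, modulus 1.
Branch term (19/8)*sqrt(1 - ξ/(5/4)): its argument vanishes at ξ = 5/4, a square-root branch point, modulus 5/4.
Branch term (2/5)*sqrt(1 - ξ/(3/4)): its argument vanishes at ξ = 3/4, a square-root branch point, modulus 3/4.
The radius of convergence is the smallest modulus among the singular points: 3/4.
The branch terms are analytic at 1 and contribute nothing to the residue; only the rational part matters.
At the order-3 pole 1 set g(ξ) = (ξ - (1))^3*(rational part) = 5*ξ**2/7 + 37*ξ/3 + 2/5.
Order-3 pole: residue = g''(a)/2; g''(1) = 10/7, so the residue is 5/7.
List the singular points by increasing real part (a conjugate pair: the negative imaginary part first).

Radius of convergence at 0: 3/4.
At 3/4: an algebraic (square-root) branch point.
At 1: a pole of order 3; residue 5/7.
At 5/4: an algebraic (square-root) branch point.


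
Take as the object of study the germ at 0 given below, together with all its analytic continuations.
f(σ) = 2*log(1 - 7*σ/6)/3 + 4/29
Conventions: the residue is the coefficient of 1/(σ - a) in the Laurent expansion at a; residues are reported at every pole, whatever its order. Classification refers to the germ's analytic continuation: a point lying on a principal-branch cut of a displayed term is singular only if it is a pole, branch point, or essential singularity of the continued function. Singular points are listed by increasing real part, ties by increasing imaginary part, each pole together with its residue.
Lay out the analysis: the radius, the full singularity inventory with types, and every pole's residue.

Radius of convergence at 0: 6/7.
At 6/7: a logarithmic branch point.

Branch term (2/3)*log(1 - σ/(6/7)): its argument vanishes at σ = 6/7, a logarithmic branch point, modulus 6/7.
The radius of convergence is the smallest modulus among the singular points: 6/7.


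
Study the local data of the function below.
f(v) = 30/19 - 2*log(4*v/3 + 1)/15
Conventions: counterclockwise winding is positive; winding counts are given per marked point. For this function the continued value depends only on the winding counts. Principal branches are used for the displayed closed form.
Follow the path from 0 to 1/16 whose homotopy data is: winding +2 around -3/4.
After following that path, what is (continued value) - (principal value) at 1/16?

The rational part is single-valued and drops out of the difference; each branch term changes only by its own monodromy.
(-2/15)*log(1 - v/(-3/4)): each positive loop around -3/4 adds 2*pi*i to the log, so winding +2 contributes (-2/15)*(2)*2*pi*i = -(8/15)*pi*i.
Summing the contributions at v = 1/16 gives -(8/15)*pi*i.

Continued minus principal equals -(8/15)*pi*i.


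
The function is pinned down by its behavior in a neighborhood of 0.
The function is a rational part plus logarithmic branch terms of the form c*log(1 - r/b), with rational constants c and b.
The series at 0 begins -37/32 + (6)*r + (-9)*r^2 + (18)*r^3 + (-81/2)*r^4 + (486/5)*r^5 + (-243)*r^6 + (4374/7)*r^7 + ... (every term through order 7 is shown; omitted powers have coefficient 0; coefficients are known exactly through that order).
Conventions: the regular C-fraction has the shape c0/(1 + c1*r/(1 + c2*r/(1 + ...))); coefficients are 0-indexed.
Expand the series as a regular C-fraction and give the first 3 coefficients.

The regular C-fraction coefficients are [-37/32, 192/37, -273/74].

Taylor coefficients (read off): a_0 = -37/32, a_1 = 6, a_2 = -9.
c0 = a_0 = -37/32. Peel one level at a time: if S = 1 + c*r/S' with S'(0) = 1, then c is the r-coefficient of S and S' = c*r/(S - 1).
S_1 = c0/f = 1 + (192/37)*r + (26208/1369)*r^2 + ...; c1 = 192/37.
S_2 = c1*r/(S_1 - 1) = 1 + (-273/74)*r + ...; c2 = -273/74.


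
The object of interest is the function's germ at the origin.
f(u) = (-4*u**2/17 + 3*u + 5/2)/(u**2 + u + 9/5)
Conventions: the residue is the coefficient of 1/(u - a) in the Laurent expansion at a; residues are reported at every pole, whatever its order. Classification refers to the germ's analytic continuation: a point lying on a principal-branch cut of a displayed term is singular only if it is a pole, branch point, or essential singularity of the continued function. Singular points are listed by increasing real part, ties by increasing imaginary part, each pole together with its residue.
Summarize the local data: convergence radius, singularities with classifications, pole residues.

Radius of convergence at 0: (3/5)*sqrt(5).
At (-1/2) - ((1/10)*sqrt(155))*i: a pole of order 1; residue (55/34) + ((111/2635)*sqrt(155))*i.
At (-1/2) + ((1/10)*sqrt(155))*i: a pole of order 1; residue (55/34) - ((111/2635)*sqrt(155))*i.

Denominator factor (u**2 + u + 9/5): discriminant -31/5, complex-conjugate roots (-1/2) + ((1/10)*sqrt(155))*i and (-1/2) - ((1/10)*sqrt(155))*i; poles of order 1, moduli (3/5)*sqrt(5) and (3/5)*sqrt(5).
The radius of convergence is the smallest modulus among the singular points: (3/5)*sqrt(5).
The factor u**2 + u + 9/5 splits as (u - a)(u - a') with a = (-1/2) - ((1/10)*sqrt(155))*i, a' = (-1/2) + ((1/10)*sqrt(155))*i. At the order-1 pole a set g(u) = (u - a)*f(u) = [-4*u**2/17 + 3*u + 5/2] / (u - a').
Simple pole: residue = g(a) at a = (-1/2) - ((1/10)*sqrt(155))*i, which is (55/34) + ((111/2635)*sqrt(155))*i.
The factor u**2 + u + 9/5 splits as (u - a)(u - a') with a = (-1/2) + ((1/10)*sqrt(155))*i, a' = (-1/2) - ((1/10)*sqrt(155))*i. At the order-1 pole a set g(u) = (u - a)*f(u) = [-4*u**2/17 + 3*u + 5/2] / (u - a').
Simple pole: residue = g(a) at a = (-1/2) + ((1/10)*sqrt(155))*i, which is (55/34) - ((111/2635)*sqrt(155))*i.
List the singular points by increasing real part (a conjugate pair: the negative imaginary part first).


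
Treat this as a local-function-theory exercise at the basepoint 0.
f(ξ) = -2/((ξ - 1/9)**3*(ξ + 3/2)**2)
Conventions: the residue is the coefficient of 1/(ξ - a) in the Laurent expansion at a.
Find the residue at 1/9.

The residue is -629856/707281.

At the order-3 pole 1/9 set g(ξ) = (ξ - (1/9))^3*f(ξ) = -2/(ξ + 3/2)**2.
Order-3 pole: residue = g''(a)/2; g''(1/9) = -1259712/707281, so the residue is -629856/707281.


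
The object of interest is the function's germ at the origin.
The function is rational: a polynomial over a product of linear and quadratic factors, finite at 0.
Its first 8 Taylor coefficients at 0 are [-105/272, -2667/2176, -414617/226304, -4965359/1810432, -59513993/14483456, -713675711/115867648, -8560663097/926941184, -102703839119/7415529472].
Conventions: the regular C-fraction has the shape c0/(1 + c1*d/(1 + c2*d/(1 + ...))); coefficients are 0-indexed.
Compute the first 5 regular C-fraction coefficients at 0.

The regular C-fraction coefficients are [-105/272, -127/40, 83219/49530, 1573375/824367414, -73406/83219].


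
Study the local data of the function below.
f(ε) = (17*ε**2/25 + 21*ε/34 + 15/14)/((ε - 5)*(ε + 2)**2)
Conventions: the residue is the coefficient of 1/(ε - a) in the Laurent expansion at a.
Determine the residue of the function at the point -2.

The residue is 36177/145775.

At the order-2 pole -2 set g(ε) = (ε - (-2))^2*f(ε) = (17*ε**2/25 + 21*ε/34 + 15/14)/(ε - 5).
Order-2 pole: residue = g'(a); g'(-2) = 36177/145775, so the residue is 36177/145775.


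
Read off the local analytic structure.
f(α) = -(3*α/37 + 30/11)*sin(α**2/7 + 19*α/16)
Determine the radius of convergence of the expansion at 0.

The factor -sin(α**2/7 + 19*α/16) is entire and contributes no finite singular point.
The polynomial part has no poles.
No finite singular points: the Taylor series at 0 converges everywhere.

The radius of convergence is infinite.


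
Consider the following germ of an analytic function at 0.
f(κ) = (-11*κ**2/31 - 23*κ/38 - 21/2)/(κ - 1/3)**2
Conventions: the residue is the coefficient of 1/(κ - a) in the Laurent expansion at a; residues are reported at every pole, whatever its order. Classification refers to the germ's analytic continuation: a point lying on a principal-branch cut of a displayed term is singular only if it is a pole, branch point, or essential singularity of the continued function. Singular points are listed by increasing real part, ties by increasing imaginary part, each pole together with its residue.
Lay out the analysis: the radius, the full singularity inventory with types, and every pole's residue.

Denominator factor (κ - 1/3)^2: pole of order 2 at 1/3, modulus 1/3.
The radius of convergence is the smallest modulus among the singular points: 1/3.
At the order-2 pole 1/3 set g(κ) = (κ - (1/3))^2*f(κ) = -11*κ**2/31 - 23*κ/38 - 21/2.
Order-2 pole: residue = g'(a); g'(1/3) = -2975/3534, so the residue is -2975/3534.

Radius of convergence at 0: 1/3.
At 1/3: a pole of order 2; residue -2975/3534.


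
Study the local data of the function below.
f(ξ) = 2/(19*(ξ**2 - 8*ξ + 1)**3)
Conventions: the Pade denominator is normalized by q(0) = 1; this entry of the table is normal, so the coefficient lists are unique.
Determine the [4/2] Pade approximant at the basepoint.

Taylor coefficients needed (expand at 0): a_0 = 2/19, a_1 = 48/19, a_2 = 762/19, a_3 = 10048/19, a_4 = 119052/19, a_5 = 1315296/19, a_6 = 13831404/19.
Write the denominator as Q(ξ) = 1 + q1*ξ + q2*ξ^2. Requiring Q*f - P = O(ξ^7) with deg P <= 4 kills the coefficients of ξ^5..ξ^6 in Q*f:
  ξ^5: a_5 + q1*a_4 + q2*a_3 = 0, i.e. 1315296/19 + (119052/19)*q1 + (10048/19)*q2 = 0.
  ξ^6: a_6 + q1*a_5 + q2*a_4 = 0, i.e. 13831404/19 + (1315296/19)*q1 + (119052/19)*q2 = 0.
Solving this linear system: q1 = -366889000/19943427, q2 = 578800407/6647809.
The numerator is Q*f truncated at degree 4: P0 = a_0 = 2/19; P1 = a_1 + q1*a_0 = 223506496/378925113; P2 = a_2 + q1*a_1 + q2*a_0 = 353007272/126308371; P3 = a_3 + q1*a_2 + q2*a_1 = 198542624/18044053; P4 = a_4 + q1*a_3 + q2*a_2 = 10941929606/378925113.

The Pade approximant has numerator coefficients [2/19, 223506496/378925113, 353007272/126308371, 198542624/18044053, 10941929606/378925113]; denominator coefficients [1, -366889000/19943427, 578800407/6647809].


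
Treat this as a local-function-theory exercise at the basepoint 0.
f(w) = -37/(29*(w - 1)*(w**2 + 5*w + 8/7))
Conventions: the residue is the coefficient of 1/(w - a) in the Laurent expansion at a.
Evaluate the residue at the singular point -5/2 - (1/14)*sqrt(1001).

The residue is 259/2900 - (1813/414700)*sqrt(1001).

The factor w**2 + 5*w + 8/7 splits as (w - a)(w - a') with a = -5/2 - (1/14)*sqrt(1001), a' = -5/2 + (1/14)*sqrt(1001). At the order-1 pole a set g(w) = (w - a)*f(w) = [-37/(29*(w - 1))] / (w - a').
Simple pole: residue = g(a) at a = -5/2 - (1/14)*sqrt(1001), which is 259/2900 - (1813/414700)*sqrt(1001).


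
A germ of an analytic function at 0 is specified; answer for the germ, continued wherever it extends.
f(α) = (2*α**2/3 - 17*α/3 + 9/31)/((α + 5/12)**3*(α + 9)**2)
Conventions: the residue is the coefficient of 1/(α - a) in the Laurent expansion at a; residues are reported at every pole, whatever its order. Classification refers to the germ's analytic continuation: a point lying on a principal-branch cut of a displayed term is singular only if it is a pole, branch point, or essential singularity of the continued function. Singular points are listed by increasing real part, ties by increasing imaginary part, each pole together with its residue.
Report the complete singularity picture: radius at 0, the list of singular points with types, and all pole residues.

Radius of convergence at 0: 5/12.
At -9: a pole of order 2; residue -105571008/3489077311.
At -5/12: a pole of order 3; residue 105571008/3489077311.

Denominator factor (α + 5/12)^3: pole of order 3 at -5/12, modulus 5/12.
Denominator factor (α + 9)^2: pole of order 2 at -9, modulus 9.
The radius of convergence is the smallest modulus among the singular points: 5/12.
At the order-2 pole -9 set g(α) = (α - (-9))^2*f(α) = (2*α**2/3 - 17*α/3 + 9/31)/(α + 5/12)**3.
Order-2 pole: residue = g'(a); g'(-9) = -105571008/3489077311, so the residue is -105571008/3489077311.
At the order-3 pole -5/12 set g(α) = (α - (-5/12))^3*f(α) = (2*α**2/3 - 17*α/3 + 9/31)/(α + 9)**2.
Order-3 pole: residue = g''(a)/2; g''(-5/12) = 211142016/3489077311, so the residue is 105571008/3489077311.
List the singular points by increasing real part (a conjugate pair: the negative imaginary part first).


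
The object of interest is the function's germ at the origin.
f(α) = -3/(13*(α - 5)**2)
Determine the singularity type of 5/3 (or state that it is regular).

The point is a regular point.

Denominator factors: α - 5 = -10/3 at α = 5/3 — none vanishes.
So the germ continues analytically to 5/3.


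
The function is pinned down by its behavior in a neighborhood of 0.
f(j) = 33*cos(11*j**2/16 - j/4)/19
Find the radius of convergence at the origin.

The factor cos(11*j**2/16 - j/4) is entire and contributes no finite singular point.
The polynomial part has no poles.
No finite singular points: the Taylor series at 0 converges everywhere.

The radius of convergence is infinite.


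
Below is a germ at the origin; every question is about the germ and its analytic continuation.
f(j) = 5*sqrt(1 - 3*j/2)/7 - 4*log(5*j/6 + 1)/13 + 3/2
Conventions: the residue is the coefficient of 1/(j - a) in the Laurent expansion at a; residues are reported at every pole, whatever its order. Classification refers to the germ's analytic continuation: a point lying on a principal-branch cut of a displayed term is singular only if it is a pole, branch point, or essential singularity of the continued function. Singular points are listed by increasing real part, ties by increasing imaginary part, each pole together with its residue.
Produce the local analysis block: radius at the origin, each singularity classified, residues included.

Radius of convergence at 0: 2/3.
At -6/5: a logarithmic branch point.
At 2/3: an algebraic (square-root) branch point.

Branch term (-4/13)*log(1 - j/(-6/5)): its argument vanishes at j = -6/5, a logarithmic branch point, modulus 6/5.
Branch term (5/7)*sqrt(1 - j/(2/3)): its argument vanishes at j = 2/3, a square-root branch point, modulus 2/3.
The radius of convergence is the smallest modulus among the singular points: 2/3.
List the singular points by increasing real part (a conjugate pair: the negative imaginary part first).
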